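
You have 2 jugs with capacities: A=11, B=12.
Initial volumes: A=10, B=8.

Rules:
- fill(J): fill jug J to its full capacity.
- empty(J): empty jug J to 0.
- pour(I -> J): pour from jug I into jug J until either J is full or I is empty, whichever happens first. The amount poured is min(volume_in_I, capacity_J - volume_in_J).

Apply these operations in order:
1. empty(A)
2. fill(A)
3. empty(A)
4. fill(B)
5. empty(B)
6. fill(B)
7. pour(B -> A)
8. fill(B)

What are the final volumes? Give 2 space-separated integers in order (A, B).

Step 1: empty(A) -> (A=0 B=8)
Step 2: fill(A) -> (A=11 B=8)
Step 3: empty(A) -> (A=0 B=8)
Step 4: fill(B) -> (A=0 B=12)
Step 5: empty(B) -> (A=0 B=0)
Step 6: fill(B) -> (A=0 B=12)
Step 7: pour(B -> A) -> (A=11 B=1)
Step 8: fill(B) -> (A=11 B=12)

Answer: 11 12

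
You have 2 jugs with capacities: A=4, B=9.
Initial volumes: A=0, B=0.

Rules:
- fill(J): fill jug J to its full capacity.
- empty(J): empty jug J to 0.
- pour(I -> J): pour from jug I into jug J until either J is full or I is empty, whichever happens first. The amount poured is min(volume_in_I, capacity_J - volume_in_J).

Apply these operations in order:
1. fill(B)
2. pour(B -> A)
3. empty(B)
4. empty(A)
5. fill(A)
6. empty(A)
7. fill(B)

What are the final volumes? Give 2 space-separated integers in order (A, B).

Step 1: fill(B) -> (A=0 B=9)
Step 2: pour(B -> A) -> (A=4 B=5)
Step 3: empty(B) -> (A=4 B=0)
Step 4: empty(A) -> (A=0 B=0)
Step 5: fill(A) -> (A=4 B=0)
Step 6: empty(A) -> (A=0 B=0)
Step 7: fill(B) -> (A=0 B=9)

Answer: 0 9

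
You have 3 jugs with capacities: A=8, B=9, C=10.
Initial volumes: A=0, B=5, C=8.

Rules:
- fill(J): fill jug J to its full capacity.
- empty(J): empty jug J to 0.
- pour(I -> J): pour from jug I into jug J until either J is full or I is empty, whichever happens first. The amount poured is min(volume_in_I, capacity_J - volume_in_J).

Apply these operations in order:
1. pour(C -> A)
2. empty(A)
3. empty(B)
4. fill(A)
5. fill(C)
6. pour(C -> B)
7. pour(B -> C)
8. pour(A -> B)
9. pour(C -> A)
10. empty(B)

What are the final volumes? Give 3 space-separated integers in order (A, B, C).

Answer: 8 0 2

Derivation:
Step 1: pour(C -> A) -> (A=8 B=5 C=0)
Step 2: empty(A) -> (A=0 B=5 C=0)
Step 3: empty(B) -> (A=0 B=0 C=0)
Step 4: fill(A) -> (A=8 B=0 C=0)
Step 5: fill(C) -> (A=8 B=0 C=10)
Step 6: pour(C -> B) -> (A=8 B=9 C=1)
Step 7: pour(B -> C) -> (A=8 B=0 C=10)
Step 8: pour(A -> B) -> (A=0 B=8 C=10)
Step 9: pour(C -> A) -> (A=8 B=8 C=2)
Step 10: empty(B) -> (A=8 B=0 C=2)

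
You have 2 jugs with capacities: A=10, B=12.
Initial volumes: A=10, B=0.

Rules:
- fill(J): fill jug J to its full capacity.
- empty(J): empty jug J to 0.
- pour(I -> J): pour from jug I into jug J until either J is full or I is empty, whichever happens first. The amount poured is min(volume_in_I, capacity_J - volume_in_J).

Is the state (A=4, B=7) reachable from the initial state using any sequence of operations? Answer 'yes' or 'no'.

BFS explored all 22 reachable states.
Reachable set includes: (0,0), (0,2), (0,4), (0,6), (0,8), (0,10), (0,12), (2,0), (2,12), (4,0), (4,12), (6,0) ...
Target (A=4, B=7) not in reachable set → no.

Answer: no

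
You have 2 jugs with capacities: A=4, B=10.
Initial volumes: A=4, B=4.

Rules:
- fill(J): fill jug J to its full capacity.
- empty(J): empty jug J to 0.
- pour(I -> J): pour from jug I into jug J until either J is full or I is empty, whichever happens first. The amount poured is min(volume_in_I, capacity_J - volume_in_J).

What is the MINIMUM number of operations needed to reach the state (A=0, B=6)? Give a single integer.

BFS from (A=4, B=4). One shortest path:
  1. empty(A) -> (A=0 B=4)
  2. fill(B) -> (A=0 B=10)
  3. pour(B -> A) -> (A=4 B=6)
  4. empty(A) -> (A=0 B=6)
Reached target in 4 moves.

Answer: 4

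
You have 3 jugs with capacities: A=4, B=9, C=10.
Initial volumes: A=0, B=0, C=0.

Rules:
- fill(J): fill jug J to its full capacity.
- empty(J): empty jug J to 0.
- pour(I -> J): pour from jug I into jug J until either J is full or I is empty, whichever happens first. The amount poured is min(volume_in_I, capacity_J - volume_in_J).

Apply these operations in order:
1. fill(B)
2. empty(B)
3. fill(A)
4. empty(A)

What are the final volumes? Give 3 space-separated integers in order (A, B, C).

Answer: 0 0 0

Derivation:
Step 1: fill(B) -> (A=0 B=9 C=0)
Step 2: empty(B) -> (A=0 B=0 C=0)
Step 3: fill(A) -> (A=4 B=0 C=0)
Step 4: empty(A) -> (A=0 B=0 C=0)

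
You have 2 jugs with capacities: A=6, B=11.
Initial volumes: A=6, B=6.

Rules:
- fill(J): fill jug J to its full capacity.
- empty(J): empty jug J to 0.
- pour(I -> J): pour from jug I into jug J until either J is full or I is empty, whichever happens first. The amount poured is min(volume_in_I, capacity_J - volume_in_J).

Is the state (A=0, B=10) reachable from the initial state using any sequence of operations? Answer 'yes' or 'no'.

Answer: yes

Derivation:
BFS from (A=6, B=6):
  1. empty(A) -> (A=0 B=6)
  2. fill(B) -> (A=0 B=11)
  3. pour(B -> A) -> (A=6 B=5)
  4. empty(A) -> (A=0 B=5)
  5. pour(B -> A) -> (A=5 B=0)
  6. fill(B) -> (A=5 B=11)
  7. pour(B -> A) -> (A=6 B=10)
  8. empty(A) -> (A=0 B=10)
Target reached → yes.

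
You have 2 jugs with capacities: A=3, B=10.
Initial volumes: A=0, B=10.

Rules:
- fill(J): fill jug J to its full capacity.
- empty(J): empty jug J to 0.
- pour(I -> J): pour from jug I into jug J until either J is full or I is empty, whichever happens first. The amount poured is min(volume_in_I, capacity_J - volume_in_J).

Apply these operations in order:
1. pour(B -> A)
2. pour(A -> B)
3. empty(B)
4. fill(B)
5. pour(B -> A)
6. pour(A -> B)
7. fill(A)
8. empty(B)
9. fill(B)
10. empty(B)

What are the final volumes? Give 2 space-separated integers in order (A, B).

Answer: 3 0

Derivation:
Step 1: pour(B -> A) -> (A=3 B=7)
Step 2: pour(A -> B) -> (A=0 B=10)
Step 3: empty(B) -> (A=0 B=0)
Step 4: fill(B) -> (A=0 B=10)
Step 5: pour(B -> A) -> (A=3 B=7)
Step 6: pour(A -> B) -> (A=0 B=10)
Step 7: fill(A) -> (A=3 B=10)
Step 8: empty(B) -> (A=3 B=0)
Step 9: fill(B) -> (A=3 B=10)
Step 10: empty(B) -> (A=3 B=0)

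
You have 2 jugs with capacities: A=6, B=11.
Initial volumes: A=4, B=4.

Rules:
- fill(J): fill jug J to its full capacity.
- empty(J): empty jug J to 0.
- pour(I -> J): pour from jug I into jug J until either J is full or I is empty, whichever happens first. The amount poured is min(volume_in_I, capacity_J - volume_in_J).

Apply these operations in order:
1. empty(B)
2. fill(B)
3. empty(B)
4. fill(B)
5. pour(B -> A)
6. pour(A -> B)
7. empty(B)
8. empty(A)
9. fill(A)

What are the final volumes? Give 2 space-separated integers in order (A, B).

Answer: 6 0

Derivation:
Step 1: empty(B) -> (A=4 B=0)
Step 2: fill(B) -> (A=4 B=11)
Step 3: empty(B) -> (A=4 B=0)
Step 4: fill(B) -> (A=4 B=11)
Step 5: pour(B -> A) -> (A=6 B=9)
Step 6: pour(A -> B) -> (A=4 B=11)
Step 7: empty(B) -> (A=4 B=0)
Step 8: empty(A) -> (A=0 B=0)
Step 9: fill(A) -> (A=6 B=0)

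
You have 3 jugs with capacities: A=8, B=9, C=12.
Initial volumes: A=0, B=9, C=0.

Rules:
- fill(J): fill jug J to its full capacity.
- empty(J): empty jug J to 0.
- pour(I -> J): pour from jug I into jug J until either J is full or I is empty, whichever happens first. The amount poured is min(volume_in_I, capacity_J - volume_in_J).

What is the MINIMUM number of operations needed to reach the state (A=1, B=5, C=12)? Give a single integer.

Answer: 5

Derivation:
BFS from (A=0, B=9, C=0). One shortest path:
  1. pour(B -> A) -> (A=8 B=1 C=0)
  2. pour(A -> C) -> (A=0 B=1 C=8)
  3. pour(B -> A) -> (A=1 B=0 C=8)
  4. fill(B) -> (A=1 B=9 C=8)
  5. pour(B -> C) -> (A=1 B=5 C=12)
Reached target in 5 moves.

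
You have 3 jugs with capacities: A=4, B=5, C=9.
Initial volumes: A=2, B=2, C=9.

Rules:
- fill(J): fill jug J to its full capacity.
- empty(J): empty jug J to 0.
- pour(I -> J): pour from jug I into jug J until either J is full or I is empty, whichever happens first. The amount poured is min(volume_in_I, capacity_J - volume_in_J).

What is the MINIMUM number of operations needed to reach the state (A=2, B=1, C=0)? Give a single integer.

Answer: 5

Derivation:
BFS from (A=2, B=2, C=9). One shortest path:
  1. pour(C -> B) -> (A=2 B=5 C=6)
  2. empty(B) -> (A=2 B=0 C=6)
  3. pour(C -> B) -> (A=2 B=5 C=1)
  4. empty(B) -> (A=2 B=0 C=1)
  5. pour(C -> B) -> (A=2 B=1 C=0)
Reached target in 5 moves.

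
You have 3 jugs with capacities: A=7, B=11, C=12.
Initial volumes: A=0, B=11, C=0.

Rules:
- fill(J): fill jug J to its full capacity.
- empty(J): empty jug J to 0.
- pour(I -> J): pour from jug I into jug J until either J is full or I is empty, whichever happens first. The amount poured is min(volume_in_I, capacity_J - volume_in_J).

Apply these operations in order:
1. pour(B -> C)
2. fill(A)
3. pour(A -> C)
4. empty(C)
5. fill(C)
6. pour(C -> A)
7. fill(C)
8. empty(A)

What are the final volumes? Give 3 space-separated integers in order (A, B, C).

Answer: 0 0 12

Derivation:
Step 1: pour(B -> C) -> (A=0 B=0 C=11)
Step 2: fill(A) -> (A=7 B=0 C=11)
Step 3: pour(A -> C) -> (A=6 B=0 C=12)
Step 4: empty(C) -> (A=6 B=0 C=0)
Step 5: fill(C) -> (A=6 B=0 C=12)
Step 6: pour(C -> A) -> (A=7 B=0 C=11)
Step 7: fill(C) -> (A=7 B=0 C=12)
Step 8: empty(A) -> (A=0 B=0 C=12)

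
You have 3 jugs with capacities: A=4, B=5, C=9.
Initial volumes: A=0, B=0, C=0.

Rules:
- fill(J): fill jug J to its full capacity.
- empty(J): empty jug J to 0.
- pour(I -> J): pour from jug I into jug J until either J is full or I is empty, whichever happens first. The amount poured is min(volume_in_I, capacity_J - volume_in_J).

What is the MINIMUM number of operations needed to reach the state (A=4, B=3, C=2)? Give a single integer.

BFS from (A=0, B=0, C=0). One shortest path:
  1. fill(C) -> (A=0 B=0 C=9)
  2. pour(C -> A) -> (A=4 B=0 C=5)
  3. pour(A -> B) -> (A=0 B=4 C=5)
  4. pour(C -> A) -> (A=4 B=4 C=1)
  5. pour(A -> B) -> (A=3 B=5 C=1)
  6. pour(B -> C) -> (A=3 B=0 C=6)
  7. pour(A -> B) -> (A=0 B=3 C=6)
  8. pour(C -> A) -> (A=4 B=3 C=2)
Reached target in 8 moves.

Answer: 8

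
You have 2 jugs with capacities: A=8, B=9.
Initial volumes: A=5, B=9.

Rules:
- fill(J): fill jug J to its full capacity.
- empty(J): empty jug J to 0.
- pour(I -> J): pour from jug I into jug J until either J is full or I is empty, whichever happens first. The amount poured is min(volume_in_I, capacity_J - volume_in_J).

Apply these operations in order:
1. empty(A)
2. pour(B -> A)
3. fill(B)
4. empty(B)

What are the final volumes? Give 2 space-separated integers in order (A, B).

Answer: 8 0

Derivation:
Step 1: empty(A) -> (A=0 B=9)
Step 2: pour(B -> A) -> (A=8 B=1)
Step 3: fill(B) -> (A=8 B=9)
Step 4: empty(B) -> (A=8 B=0)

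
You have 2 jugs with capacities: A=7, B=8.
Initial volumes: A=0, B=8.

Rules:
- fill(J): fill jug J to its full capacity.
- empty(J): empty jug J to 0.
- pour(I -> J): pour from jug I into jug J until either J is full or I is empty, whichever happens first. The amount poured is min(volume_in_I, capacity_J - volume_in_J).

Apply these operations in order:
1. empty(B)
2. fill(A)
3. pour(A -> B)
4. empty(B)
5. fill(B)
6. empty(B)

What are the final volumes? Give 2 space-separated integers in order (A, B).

Step 1: empty(B) -> (A=0 B=0)
Step 2: fill(A) -> (A=7 B=0)
Step 3: pour(A -> B) -> (A=0 B=7)
Step 4: empty(B) -> (A=0 B=0)
Step 5: fill(B) -> (A=0 B=8)
Step 6: empty(B) -> (A=0 B=0)

Answer: 0 0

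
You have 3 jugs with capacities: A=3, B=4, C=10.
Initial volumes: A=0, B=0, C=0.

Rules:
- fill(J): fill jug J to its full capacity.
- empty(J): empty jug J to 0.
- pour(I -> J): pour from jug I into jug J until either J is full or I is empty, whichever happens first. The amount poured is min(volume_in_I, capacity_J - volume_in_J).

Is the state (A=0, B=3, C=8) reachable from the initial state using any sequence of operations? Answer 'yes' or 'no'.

Answer: yes

Derivation:
BFS from (A=0, B=0, C=0):
  1. fill(A) -> (A=3 B=0 C=0)
  2. fill(B) -> (A=3 B=4 C=0)
  3. pour(B -> C) -> (A=3 B=0 C=4)
  4. fill(B) -> (A=3 B=4 C=4)
  5. pour(B -> C) -> (A=3 B=0 C=8)
  6. pour(A -> B) -> (A=0 B=3 C=8)
Target reached → yes.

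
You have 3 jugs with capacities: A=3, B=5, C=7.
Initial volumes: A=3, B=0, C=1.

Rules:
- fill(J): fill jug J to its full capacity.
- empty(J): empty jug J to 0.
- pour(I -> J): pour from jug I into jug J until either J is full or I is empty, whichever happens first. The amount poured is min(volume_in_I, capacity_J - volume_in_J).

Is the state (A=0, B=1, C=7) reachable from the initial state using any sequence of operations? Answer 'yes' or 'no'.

Answer: yes

Derivation:
BFS from (A=3, B=0, C=1):
  1. empty(A) -> (A=0 B=0 C=1)
  2. pour(C -> B) -> (A=0 B=1 C=0)
  3. fill(C) -> (A=0 B=1 C=7)
Target reached → yes.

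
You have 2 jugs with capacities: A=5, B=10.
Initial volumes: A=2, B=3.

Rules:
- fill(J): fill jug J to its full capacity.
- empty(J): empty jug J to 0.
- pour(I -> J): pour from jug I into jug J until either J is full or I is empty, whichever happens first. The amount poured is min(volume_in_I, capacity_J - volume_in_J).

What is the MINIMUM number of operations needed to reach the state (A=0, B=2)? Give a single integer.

BFS from (A=2, B=3). One shortest path:
  1. empty(B) -> (A=2 B=0)
  2. pour(A -> B) -> (A=0 B=2)
Reached target in 2 moves.

Answer: 2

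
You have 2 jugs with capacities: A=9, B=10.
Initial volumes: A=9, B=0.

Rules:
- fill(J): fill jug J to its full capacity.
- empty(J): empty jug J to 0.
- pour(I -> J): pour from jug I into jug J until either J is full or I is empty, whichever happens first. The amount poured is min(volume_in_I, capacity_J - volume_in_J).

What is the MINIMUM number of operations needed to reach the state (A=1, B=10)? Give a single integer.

Answer: 6

Derivation:
BFS from (A=9, B=0). One shortest path:
  1. empty(A) -> (A=0 B=0)
  2. fill(B) -> (A=0 B=10)
  3. pour(B -> A) -> (A=9 B=1)
  4. empty(A) -> (A=0 B=1)
  5. pour(B -> A) -> (A=1 B=0)
  6. fill(B) -> (A=1 B=10)
Reached target in 6 moves.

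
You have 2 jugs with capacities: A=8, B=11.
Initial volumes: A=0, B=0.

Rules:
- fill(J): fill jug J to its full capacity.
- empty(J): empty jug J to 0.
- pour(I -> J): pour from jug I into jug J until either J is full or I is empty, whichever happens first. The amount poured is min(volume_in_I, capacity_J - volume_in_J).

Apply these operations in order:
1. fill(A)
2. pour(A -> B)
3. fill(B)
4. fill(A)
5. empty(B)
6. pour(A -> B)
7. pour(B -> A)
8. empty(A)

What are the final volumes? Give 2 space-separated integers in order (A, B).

Answer: 0 0

Derivation:
Step 1: fill(A) -> (A=8 B=0)
Step 2: pour(A -> B) -> (A=0 B=8)
Step 3: fill(B) -> (A=0 B=11)
Step 4: fill(A) -> (A=8 B=11)
Step 5: empty(B) -> (A=8 B=0)
Step 6: pour(A -> B) -> (A=0 B=8)
Step 7: pour(B -> A) -> (A=8 B=0)
Step 8: empty(A) -> (A=0 B=0)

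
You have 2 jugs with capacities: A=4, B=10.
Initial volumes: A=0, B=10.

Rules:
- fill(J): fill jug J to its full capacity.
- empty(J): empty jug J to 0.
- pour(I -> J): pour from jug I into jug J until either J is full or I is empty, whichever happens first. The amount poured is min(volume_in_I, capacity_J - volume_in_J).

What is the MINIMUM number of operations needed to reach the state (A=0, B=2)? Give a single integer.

Answer: 4

Derivation:
BFS from (A=0, B=10). One shortest path:
  1. pour(B -> A) -> (A=4 B=6)
  2. empty(A) -> (A=0 B=6)
  3. pour(B -> A) -> (A=4 B=2)
  4. empty(A) -> (A=0 B=2)
Reached target in 4 moves.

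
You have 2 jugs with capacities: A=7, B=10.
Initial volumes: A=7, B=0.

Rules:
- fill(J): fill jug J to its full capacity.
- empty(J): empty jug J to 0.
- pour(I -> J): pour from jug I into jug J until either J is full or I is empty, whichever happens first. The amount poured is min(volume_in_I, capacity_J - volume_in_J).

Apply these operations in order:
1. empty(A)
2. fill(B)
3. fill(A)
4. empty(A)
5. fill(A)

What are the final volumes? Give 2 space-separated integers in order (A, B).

Step 1: empty(A) -> (A=0 B=0)
Step 2: fill(B) -> (A=0 B=10)
Step 3: fill(A) -> (A=7 B=10)
Step 4: empty(A) -> (A=0 B=10)
Step 5: fill(A) -> (A=7 B=10)

Answer: 7 10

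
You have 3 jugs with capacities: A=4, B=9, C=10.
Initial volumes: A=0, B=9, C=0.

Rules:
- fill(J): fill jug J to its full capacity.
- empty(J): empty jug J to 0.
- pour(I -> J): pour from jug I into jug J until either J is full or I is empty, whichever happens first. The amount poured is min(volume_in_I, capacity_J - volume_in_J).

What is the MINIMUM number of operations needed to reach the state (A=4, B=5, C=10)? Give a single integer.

BFS from (A=0, B=9, C=0). One shortest path:
  1. fill(C) -> (A=0 B=9 C=10)
  2. pour(B -> A) -> (A=4 B=5 C=10)
Reached target in 2 moves.

Answer: 2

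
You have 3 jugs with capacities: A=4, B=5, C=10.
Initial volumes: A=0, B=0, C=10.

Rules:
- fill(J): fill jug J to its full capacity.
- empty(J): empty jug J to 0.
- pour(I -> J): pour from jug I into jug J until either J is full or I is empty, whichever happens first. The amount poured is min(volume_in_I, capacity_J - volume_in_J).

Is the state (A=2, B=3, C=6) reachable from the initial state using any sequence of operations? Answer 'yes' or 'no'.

Answer: no

Derivation:
BFS explored all 222 reachable states.
Reachable set includes: (0,0,0), (0,0,1), (0,0,2), (0,0,3), (0,0,4), (0,0,5), (0,0,6), (0,0,7), (0,0,8), (0,0,9), (0,0,10), (0,1,0) ...
Target (A=2, B=3, C=6) not in reachable set → no.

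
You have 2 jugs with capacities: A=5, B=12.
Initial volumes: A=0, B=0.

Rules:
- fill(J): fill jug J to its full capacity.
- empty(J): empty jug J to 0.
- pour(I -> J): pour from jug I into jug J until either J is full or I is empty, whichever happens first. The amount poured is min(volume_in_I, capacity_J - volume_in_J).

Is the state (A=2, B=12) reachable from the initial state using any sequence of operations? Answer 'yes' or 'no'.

Answer: yes

Derivation:
BFS from (A=0, B=0):
  1. fill(B) -> (A=0 B=12)
  2. pour(B -> A) -> (A=5 B=7)
  3. empty(A) -> (A=0 B=7)
  4. pour(B -> A) -> (A=5 B=2)
  5. empty(A) -> (A=0 B=2)
  6. pour(B -> A) -> (A=2 B=0)
  7. fill(B) -> (A=2 B=12)
Target reached → yes.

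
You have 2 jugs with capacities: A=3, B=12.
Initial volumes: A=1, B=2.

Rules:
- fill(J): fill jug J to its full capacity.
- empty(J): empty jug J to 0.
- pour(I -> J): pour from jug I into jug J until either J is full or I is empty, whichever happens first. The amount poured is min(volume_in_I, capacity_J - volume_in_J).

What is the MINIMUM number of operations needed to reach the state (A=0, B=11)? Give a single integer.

Answer: 5

Derivation:
BFS from (A=1, B=2). One shortest path:
  1. empty(A) -> (A=0 B=2)
  2. pour(B -> A) -> (A=2 B=0)
  3. fill(B) -> (A=2 B=12)
  4. pour(B -> A) -> (A=3 B=11)
  5. empty(A) -> (A=0 B=11)
Reached target in 5 moves.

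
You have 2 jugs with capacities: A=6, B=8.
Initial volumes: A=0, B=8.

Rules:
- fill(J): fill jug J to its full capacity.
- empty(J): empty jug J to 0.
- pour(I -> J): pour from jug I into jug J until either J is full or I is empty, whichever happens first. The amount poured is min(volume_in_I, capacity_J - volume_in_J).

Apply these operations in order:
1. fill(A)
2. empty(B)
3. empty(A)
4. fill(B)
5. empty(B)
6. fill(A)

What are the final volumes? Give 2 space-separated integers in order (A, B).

Answer: 6 0

Derivation:
Step 1: fill(A) -> (A=6 B=8)
Step 2: empty(B) -> (A=6 B=0)
Step 3: empty(A) -> (A=0 B=0)
Step 4: fill(B) -> (A=0 B=8)
Step 5: empty(B) -> (A=0 B=0)
Step 6: fill(A) -> (A=6 B=0)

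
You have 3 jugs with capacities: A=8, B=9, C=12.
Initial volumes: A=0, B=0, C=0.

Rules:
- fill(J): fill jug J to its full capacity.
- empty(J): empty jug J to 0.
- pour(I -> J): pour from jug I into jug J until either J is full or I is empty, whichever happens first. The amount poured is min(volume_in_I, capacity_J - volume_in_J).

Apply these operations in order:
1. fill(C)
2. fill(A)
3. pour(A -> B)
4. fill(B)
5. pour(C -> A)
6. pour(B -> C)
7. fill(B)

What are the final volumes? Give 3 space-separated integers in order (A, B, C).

Answer: 8 9 12

Derivation:
Step 1: fill(C) -> (A=0 B=0 C=12)
Step 2: fill(A) -> (A=8 B=0 C=12)
Step 3: pour(A -> B) -> (A=0 B=8 C=12)
Step 4: fill(B) -> (A=0 B=9 C=12)
Step 5: pour(C -> A) -> (A=8 B=9 C=4)
Step 6: pour(B -> C) -> (A=8 B=1 C=12)
Step 7: fill(B) -> (A=8 B=9 C=12)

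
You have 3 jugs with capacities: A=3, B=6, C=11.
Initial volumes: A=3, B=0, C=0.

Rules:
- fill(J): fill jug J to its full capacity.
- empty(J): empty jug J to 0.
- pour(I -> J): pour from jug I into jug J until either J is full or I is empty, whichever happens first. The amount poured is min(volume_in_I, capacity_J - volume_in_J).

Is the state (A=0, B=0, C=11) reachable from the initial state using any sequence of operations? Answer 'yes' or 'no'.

Answer: yes

Derivation:
BFS from (A=3, B=0, C=0):
  1. empty(A) -> (A=0 B=0 C=0)
  2. fill(C) -> (A=0 B=0 C=11)
Target reached → yes.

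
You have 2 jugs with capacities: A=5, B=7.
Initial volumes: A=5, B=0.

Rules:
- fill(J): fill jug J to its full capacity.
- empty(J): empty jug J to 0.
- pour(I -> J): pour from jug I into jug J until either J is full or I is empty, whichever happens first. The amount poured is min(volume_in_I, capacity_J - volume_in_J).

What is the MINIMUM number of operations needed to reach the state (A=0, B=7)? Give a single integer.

BFS from (A=5, B=0). One shortest path:
  1. empty(A) -> (A=0 B=0)
  2. fill(B) -> (A=0 B=7)
Reached target in 2 moves.

Answer: 2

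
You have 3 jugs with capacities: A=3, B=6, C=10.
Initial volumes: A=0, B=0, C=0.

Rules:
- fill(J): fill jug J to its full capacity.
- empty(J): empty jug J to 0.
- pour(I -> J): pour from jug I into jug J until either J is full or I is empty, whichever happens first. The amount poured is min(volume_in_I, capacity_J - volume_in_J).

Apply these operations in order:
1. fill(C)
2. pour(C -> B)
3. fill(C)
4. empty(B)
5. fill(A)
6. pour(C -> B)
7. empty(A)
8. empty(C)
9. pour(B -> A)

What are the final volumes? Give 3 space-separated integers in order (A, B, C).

Step 1: fill(C) -> (A=0 B=0 C=10)
Step 2: pour(C -> B) -> (A=0 B=6 C=4)
Step 3: fill(C) -> (A=0 B=6 C=10)
Step 4: empty(B) -> (A=0 B=0 C=10)
Step 5: fill(A) -> (A=3 B=0 C=10)
Step 6: pour(C -> B) -> (A=3 B=6 C=4)
Step 7: empty(A) -> (A=0 B=6 C=4)
Step 8: empty(C) -> (A=0 B=6 C=0)
Step 9: pour(B -> A) -> (A=3 B=3 C=0)

Answer: 3 3 0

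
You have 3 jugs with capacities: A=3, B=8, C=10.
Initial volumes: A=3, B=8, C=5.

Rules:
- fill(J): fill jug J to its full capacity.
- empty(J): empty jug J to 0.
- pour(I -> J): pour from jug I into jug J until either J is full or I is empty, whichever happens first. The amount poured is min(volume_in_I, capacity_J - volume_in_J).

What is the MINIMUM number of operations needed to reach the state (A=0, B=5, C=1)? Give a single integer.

Answer: 5

Derivation:
BFS from (A=3, B=8, C=5). One shortest path:
  1. pour(A -> C) -> (A=0 B=8 C=8)
  2. pour(B -> A) -> (A=3 B=5 C=8)
  3. pour(A -> C) -> (A=1 B=5 C=10)
  4. empty(C) -> (A=1 B=5 C=0)
  5. pour(A -> C) -> (A=0 B=5 C=1)
Reached target in 5 moves.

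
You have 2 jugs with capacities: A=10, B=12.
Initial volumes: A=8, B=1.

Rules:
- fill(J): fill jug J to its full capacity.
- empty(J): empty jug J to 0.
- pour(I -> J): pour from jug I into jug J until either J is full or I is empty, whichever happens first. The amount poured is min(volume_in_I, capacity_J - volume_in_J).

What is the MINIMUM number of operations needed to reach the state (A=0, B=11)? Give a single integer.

BFS from (A=8, B=1). One shortest path:
  1. fill(A) -> (A=10 B=1)
  2. pour(A -> B) -> (A=0 B=11)
Reached target in 2 moves.

Answer: 2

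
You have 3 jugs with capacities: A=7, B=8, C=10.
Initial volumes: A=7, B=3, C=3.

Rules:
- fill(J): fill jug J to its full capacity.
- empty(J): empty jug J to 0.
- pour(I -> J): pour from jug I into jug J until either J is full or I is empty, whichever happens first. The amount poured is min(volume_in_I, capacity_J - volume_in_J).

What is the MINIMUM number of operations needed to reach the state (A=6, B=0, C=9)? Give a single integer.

Answer: 6

Derivation:
BFS from (A=7, B=3, C=3). One shortest path:
  1. pour(B -> C) -> (A=7 B=0 C=6)
  2. pour(A -> B) -> (A=0 B=7 C=6)
  3. pour(C -> A) -> (A=6 B=7 C=0)
  4. fill(C) -> (A=6 B=7 C=10)
  5. pour(C -> B) -> (A=6 B=8 C=9)
  6. empty(B) -> (A=6 B=0 C=9)
Reached target in 6 moves.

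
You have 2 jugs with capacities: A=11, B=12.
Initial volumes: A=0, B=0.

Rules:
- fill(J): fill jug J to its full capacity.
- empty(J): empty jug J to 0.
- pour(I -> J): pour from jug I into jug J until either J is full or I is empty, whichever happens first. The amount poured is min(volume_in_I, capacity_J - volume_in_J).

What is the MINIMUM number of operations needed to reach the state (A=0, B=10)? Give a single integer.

Answer: 6

Derivation:
BFS from (A=0, B=0). One shortest path:
  1. fill(A) -> (A=11 B=0)
  2. pour(A -> B) -> (A=0 B=11)
  3. fill(A) -> (A=11 B=11)
  4. pour(A -> B) -> (A=10 B=12)
  5. empty(B) -> (A=10 B=0)
  6. pour(A -> B) -> (A=0 B=10)
Reached target in 6 moves.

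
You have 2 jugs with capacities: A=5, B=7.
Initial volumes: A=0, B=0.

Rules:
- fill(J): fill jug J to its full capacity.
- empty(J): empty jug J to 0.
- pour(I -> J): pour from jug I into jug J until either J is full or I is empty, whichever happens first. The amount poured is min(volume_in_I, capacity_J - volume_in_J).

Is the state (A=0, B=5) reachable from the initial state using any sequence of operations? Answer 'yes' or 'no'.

BFS from (A=0, B=0):
  1. fill(A) -> (A=5 B=0)
  2. pour(A -> B) -> (A=0 B=5)
Target reached → yes.

Answer: yes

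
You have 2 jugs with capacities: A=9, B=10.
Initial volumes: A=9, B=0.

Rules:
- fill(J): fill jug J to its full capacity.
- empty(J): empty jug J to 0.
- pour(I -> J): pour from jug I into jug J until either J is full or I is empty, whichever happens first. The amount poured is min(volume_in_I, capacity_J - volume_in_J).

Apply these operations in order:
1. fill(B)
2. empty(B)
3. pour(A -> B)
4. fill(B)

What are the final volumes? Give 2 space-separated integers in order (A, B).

Answer: 0 10

Derivation:
Step 1: fill(B) -> (A=9 B=10)
Step 2: empty(B) -> (A=9 B=0)
Step 3: pour(A -> B) -> (A=0 B=9)
Step 4: fill(B) -> (A=0 B=10)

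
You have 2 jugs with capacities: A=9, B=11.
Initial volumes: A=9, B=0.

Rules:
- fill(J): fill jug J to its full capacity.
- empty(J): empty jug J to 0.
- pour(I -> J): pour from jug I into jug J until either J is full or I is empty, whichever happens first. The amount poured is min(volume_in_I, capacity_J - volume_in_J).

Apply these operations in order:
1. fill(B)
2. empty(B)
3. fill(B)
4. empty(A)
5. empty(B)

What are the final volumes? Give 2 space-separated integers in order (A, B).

Answer: 0 0

Derivation:
Step 1: fill(B) -> (A=9 B=11)
Step 2: empty(B) -> (A=9 B=0)
Step 3: fill(B) -> (A=9 B=11)
Step 4: empty(A) -> (A=0 B=11)
Step 5: empty(B) -> (A=0 B=0)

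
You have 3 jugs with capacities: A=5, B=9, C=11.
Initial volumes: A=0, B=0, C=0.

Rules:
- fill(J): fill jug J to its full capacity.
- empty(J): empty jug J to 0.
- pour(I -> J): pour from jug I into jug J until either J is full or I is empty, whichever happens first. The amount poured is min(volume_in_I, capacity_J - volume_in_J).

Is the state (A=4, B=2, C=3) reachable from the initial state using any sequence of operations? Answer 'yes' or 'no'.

BFS explored all 400 reachable states.
Reachable set includes: (0,0,0), (0,0,1), (0,0,2), (0,0,3), (0,0,4), (0,0,5), (0,0,6), (0,0,7), (0,0,8), (0,0,9), (0,0,10), (0,0,11) ...
Target (A=4, B=2, C=3) not in reachable set → no.

Answer: no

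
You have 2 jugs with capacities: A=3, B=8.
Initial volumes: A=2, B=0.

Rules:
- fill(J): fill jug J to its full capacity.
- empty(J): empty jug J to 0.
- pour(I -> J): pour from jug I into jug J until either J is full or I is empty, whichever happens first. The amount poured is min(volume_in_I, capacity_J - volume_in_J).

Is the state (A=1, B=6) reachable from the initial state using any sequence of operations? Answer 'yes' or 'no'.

Answer: no

Derivation:
BFS explored all 22 reachable states.
Reachable set includes: (0,0), (0,1), (0,2), (0,3), (0,4), (0,5), (0,6), (0,7), (0,8), (1,0), (1,8), (2,0) ...
Target (A=1, B=6) not in reachable set → no.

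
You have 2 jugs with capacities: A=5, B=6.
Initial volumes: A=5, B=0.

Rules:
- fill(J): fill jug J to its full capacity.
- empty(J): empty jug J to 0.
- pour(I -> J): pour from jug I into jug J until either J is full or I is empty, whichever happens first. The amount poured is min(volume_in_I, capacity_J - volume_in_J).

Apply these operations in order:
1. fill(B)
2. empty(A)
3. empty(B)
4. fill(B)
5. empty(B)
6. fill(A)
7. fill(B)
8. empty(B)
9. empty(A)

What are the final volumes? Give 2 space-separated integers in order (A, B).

Answer: 0 0

Derivation:
Step 1: fill(B) -> (A=5 B=6)
Step 2: empty(A) -> (A=0 B=6)
Step 3: empty(B) -> (A=0 B=0)
Step 4: fill(B) -> (A=0 B=6)
Step 5: empty(B) -> (A=0 B=0)
Step 6: fill(A) -> (A=5 B=0)
Step 7: fill(B) -> (A=5 B=6)
Step 8: empty(B) -> (A=5 B=0)
Step 9: empty(A) -> (A=0 B=0)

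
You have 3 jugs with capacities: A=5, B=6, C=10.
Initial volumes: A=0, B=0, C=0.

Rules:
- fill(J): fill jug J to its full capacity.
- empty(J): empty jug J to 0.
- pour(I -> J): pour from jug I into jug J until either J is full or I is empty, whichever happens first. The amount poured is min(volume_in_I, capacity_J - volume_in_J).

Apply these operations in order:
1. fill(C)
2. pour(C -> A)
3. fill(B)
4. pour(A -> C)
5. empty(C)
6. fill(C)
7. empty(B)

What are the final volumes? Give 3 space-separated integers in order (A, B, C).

Answer: 0 0 10

Derivation:
Step 1: fill(C) -> (A=0 B=0 C=10)
Step 2: pour(C -> A) -> (A=5 B=0 C=5)
Step 3: fill(B) -> (A=5 B=6 C=5)
Step 4: pour(A -> C) -> (A=0 B=6 C=10)
Step 5: empty(C) -> (A=0 B=6 C=0)
Step 6: fill(C) -> (A=0 B=6 C=10)
Step 7: empty(B) -> (A=0 B=0 C=10)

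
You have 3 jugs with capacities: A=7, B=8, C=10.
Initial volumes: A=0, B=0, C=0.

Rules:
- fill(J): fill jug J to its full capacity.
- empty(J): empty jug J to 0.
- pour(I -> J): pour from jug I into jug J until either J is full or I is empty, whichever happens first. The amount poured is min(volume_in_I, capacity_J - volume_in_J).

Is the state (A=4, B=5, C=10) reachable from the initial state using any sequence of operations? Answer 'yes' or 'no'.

BFS from (A=0, B=0, C=0):
  1. fill(A) -> (A=7 B=0 C=0)
  2. fill(B) -> (A=7 B=8 C=0)
  3. pour(A -> C) -> (A=0 B=8 C=7)
  4. fill(A) -> (A=7 B=8 C=7)
  5. pour(B -> C) -> (A=7 B=5 C=10)
  6. empty(C) -> (A=7 B=5 C=0)
  7. pour(A -> C) -> (A=0 B=5 C=7)
  8. fill(A) -> (A=7 B=5 C=7)
  9. pour(A -> C) -> (A=4 B=5 C=10)
Target reached → yes.

Answer: yes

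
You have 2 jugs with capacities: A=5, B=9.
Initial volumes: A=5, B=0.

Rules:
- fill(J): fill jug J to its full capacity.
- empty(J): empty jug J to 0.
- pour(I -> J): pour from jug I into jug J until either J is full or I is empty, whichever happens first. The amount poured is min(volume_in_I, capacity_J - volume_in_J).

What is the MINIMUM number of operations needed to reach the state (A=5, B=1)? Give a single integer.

BFS from (A=5, B=0). One shortest path:
  1. pour(A -> B) -> (A=0 B=5)
  2. fill(A) -> (A=5 B=5)
  3. pour(A -> B) -> (A=1 B=9)
  4. empty(B) -> (A=1 B=0)
  5. pour(A -> B) -> (A=0 B=1)
  6. fill(A) -> (A=5 B=1)
Reached target in 6 moves.

Answer: 6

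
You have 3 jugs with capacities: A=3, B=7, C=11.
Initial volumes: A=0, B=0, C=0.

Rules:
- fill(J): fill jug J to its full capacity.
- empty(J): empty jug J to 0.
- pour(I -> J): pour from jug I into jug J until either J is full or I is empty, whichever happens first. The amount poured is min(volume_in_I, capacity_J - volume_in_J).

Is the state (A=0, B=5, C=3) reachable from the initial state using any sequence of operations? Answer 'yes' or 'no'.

BFS from (A=0, B=0, C=0):
  1. fill(C) -> (A=0 B=0 C=11)
  2. pour(C -> A) -> (A=3 B=0 C=8)
  3. empty(A) -> (A=0 B=0 C=8)
  4. pour(C -> A) -> (A=3 B=0 C=5)
  5. pour(C -> B) -> (A=3 B=5 C=0)
  6. pour(A -> C) -> (A=0 B=5 C=3)
Target reached → yes.

Answer: yes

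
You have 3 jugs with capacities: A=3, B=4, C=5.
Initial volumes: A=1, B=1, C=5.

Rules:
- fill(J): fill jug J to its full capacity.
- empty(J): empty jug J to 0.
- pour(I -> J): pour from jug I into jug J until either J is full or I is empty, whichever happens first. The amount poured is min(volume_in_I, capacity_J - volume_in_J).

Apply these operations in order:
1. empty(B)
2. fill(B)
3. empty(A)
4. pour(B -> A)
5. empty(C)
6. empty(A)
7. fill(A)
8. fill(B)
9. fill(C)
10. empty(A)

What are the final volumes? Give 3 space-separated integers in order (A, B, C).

Step 1: empty(B) -> (A=1 B=0 C=5)
Step 2: fill(B) -> (A=1 B=4 C=5)
Step 3: empty(A) -> (A=0 B=4 C=5)
Step 4: pour(B -> A) -> (A=3 B=1 C=5)
Step 5: empty(C) -> (A=3 B=1 C=0)
Step 6: empty(A) -> (A=0 B=1 C=0)
Step 7: fill(A) -> (A=3 B=1 C=0)
Step 8: fill(B) -> (A=3 B=4 C=0)
Step 9: fill(C) -> (A=3 B=4 C=5)
Step 10: empty(A) -> (A=0 B=4 C=5)

Answer: 0 4 5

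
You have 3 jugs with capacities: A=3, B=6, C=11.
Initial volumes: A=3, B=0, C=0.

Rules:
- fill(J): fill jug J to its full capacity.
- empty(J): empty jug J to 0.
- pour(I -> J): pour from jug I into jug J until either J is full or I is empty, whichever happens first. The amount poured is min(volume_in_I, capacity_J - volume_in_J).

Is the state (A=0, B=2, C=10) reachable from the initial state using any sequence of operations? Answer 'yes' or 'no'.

BFS from (A=3, B=0, C=0):
  1. fill(C) -> (A=3 B=0 C=11)
  2. pour(C -> B) -> (A=3 B=6 C=5)
  3. empty(B) -> (A=3 B=0 C=5)
  4. pour(C -> B) -> (A=3 B=5 C=0)
  5. fill(C) -> (A=3 B=5 C=11)
  6. pour(A -> B) -> (A=2 B=6 C=11)
  7. empty(B) -> (A=2 B=0 C=11)
  8. pour(C -> B) -> (A=2 B=6 C=5)
  9. empty(B) -> (A=2 B=0 C=5)
  10. pour(C -> B) -> (A=2 B=5 C=0)
  11. fill(C) -> (A=2 B=5 C=11)
  12. pour(C -> B) -> (A=2 B=6 C=10)
  13. empty(B) -> (A=2 B=0 C=10)
  14. pour(A -> B) -> (A=0 B=2 C=10)
Target reached → yes.

Answer: yes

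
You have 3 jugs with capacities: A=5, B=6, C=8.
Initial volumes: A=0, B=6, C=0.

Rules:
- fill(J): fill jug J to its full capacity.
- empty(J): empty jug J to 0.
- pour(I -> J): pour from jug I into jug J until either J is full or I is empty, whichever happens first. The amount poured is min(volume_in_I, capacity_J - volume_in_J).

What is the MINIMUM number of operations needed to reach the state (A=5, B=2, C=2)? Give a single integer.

Answer: 6

Derivation:
BFS from (A=0, B=6, C=0). One shortest path:
  1. fill(C) -> (A=0 B=6 C=8)
  2. pour(B -> A) -> (A=5 B=1 C=8)
  3. empty(A) -> (A=0 B=1 C=8)
  4. pour(B -> A) -> (A=1 B=0 C=8)
  5. pour(C -> B) -> (A=1 B=6 C=2)
  6. pour(B -> A) -> (A=5 B=2 C=2)
Reached target in 6 moves.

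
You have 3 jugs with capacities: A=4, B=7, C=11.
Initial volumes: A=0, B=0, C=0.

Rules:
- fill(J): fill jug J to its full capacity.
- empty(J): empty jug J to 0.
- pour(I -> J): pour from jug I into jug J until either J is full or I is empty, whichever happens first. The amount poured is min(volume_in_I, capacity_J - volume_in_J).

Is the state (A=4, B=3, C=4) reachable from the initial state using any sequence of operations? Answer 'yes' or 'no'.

Answer: yes

Derivation:
BFS from (A=0, B=0, C=0):
  1. fill(C) -> (A=0 B=0 C=11)
  2. pour(C -> B) -> (A=0 B=7 C=4)
  3. pour(B -> A) -> (A=4 B=3 C=4)
Target reached → yes.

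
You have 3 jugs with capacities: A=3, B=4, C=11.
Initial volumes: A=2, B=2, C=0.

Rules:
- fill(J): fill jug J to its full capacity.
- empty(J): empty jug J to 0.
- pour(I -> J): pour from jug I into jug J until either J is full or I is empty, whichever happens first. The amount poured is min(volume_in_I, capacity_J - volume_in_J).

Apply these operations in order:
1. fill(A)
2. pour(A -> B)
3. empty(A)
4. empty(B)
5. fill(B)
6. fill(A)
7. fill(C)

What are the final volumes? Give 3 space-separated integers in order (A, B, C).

Step 1: fill(A) -> (A=3 B=2 C=0)
Step 2: pour(A -> B) -> (A=1 B=4 C=0)
Step 3: empty(A) -> (A=0 B=4 C=0)
Step 4: empty(B) -> (A=0 B=0 C=0)
Step 5: fill(B) -> (A=0 B=4 C=0)
Step 6: fill(A) -> (A=3 B=4 C=0)
Step 7: fill(C) -> (A=3 B=4 C=11)

Answer: 3 4 11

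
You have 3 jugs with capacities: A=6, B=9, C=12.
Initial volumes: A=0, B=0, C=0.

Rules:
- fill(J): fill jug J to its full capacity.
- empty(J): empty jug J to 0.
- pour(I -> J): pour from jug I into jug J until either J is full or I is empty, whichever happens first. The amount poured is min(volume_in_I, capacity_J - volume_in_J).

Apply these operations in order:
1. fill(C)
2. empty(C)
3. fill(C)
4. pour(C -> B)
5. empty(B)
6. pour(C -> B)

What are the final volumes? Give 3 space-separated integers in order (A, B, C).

Step 1: fill(C) -> (A=0 B=0 C=12)
Step 2: empty(C) -> (A=0 B=0 C=0)
Step 3: fill(C) -> (A=0 B=0 C=12)
Step 4: pour(C -> B) -> (A=0 B=9 C=3)
Step 5: empty(B) -> (A=0 B=0 C=3)
Step 6: pour(C -> B) -> (A=0 B=3 C=0)

Answer: 0 3 0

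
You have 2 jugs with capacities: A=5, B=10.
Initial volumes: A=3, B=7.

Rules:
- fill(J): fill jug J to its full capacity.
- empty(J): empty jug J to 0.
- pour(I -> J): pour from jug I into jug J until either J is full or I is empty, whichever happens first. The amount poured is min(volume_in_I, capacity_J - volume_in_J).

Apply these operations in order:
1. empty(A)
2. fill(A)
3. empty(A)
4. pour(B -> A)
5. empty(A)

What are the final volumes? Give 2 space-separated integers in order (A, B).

Step 1: empty(A) -> (A=0 B=7)
Step 2: fill(A) -> (A=5 B=7)
Step 3: empty(A) -> (A=0 B=7)
Step 4: pour(B -> A) -> (A=5 B=2)
Step 5: empty(A) -> (A=0 B=2)

Answer: 0 2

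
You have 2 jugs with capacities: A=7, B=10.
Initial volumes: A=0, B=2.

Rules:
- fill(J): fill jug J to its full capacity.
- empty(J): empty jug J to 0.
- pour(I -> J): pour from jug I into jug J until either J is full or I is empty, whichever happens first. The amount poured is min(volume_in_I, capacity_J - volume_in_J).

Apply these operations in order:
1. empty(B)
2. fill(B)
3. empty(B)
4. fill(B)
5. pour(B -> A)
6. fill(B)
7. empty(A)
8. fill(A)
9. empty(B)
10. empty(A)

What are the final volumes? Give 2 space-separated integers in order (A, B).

Answer: 0 0

Derivation:
Step 1: empty(B) -> (A=0 B=0)
Step 2: fill(B) -> (A=0 B=10)
Step 3: empty(B) -> (A=0 B=0)
Step 4: fill(B) -> (A=0 B=10)
Step 5: pour(B -> A) -> (A=7 B=3)
Step 6: fill(B) -> (A=7 B=10)
Step 7: empty(A) -> (A=0 B=10)
Step 8: fill(A) -> (A=7 B=10)
Step 9: empty(B) -> (A=7 B=0)
Step 10: empty(A) -> (A=0 B=0)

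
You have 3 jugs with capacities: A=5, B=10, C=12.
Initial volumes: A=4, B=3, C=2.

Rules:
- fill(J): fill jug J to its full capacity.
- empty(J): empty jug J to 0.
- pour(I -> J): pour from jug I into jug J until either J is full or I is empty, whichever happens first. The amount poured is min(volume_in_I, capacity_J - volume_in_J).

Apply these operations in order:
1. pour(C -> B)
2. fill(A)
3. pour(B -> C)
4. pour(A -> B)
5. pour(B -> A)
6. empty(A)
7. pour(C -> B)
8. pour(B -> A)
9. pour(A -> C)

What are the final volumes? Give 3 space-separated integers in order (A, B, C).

Step 1: pour(C -> B) -> (A=4 B=5 C=0)
Step 2: fill(A) -> (A=5 B=5 C=0)
Step 3: pour(B -> C) -> (A=5 B=0 C=5)
Step 4: pour(A -> B) -> (A=0 B=5 C=5)
Step 5: pour(B -> A) -> (A=5 B=0 C=5)
Step 6: empty(A) -> (A=0 B=0 C=5)
Step 7: pour(C -> B) -> (A=0 B=5 C=0)
Step 8: pour(B -> A) -> (A=5 B=0 C=0)
Step 9: pour(A -> C) -> (A=0 B=0 C=5)

Answer: 0 0 5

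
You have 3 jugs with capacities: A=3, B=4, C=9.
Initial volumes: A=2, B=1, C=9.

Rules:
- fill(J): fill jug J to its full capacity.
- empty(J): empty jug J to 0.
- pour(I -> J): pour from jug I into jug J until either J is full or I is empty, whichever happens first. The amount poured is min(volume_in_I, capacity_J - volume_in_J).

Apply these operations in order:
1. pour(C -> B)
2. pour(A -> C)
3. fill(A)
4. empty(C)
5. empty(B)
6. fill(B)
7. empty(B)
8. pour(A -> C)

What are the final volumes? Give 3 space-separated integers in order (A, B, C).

Step 1: pour(C -> B) -> (A=2 B=4 C=6)
Step 2: pour(A -> C) -> (A=0 B=4 C=8)
Step 3: fill(A) -> (A=3 B=4 C=8)
Step 4: empty(C) -> (A=3 B=4 C=0)
Step 5: empty(B) -> (A=3 B=0 C=0)
Step 6: fill(B) -> (A=3 B=4 C=0)
Step 7: empty(B) -> (A=3 B=0 C=0)
Step 8: pour(A -> C) -> (A=0 B=0 C=3)

Answer: 0 0 3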